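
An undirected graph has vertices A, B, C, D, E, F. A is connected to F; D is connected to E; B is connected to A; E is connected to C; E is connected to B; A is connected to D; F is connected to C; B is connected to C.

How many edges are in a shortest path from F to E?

2

Distance 0: F.
Distance 1: A, C.
Distance 2: B, D, E — contains E.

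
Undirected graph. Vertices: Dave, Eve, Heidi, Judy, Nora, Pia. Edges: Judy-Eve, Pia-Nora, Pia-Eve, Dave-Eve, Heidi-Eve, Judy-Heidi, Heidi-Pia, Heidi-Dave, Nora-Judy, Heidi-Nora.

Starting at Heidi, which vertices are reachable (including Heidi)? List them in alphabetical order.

Start at Heidi.
Its neighbours: Dave, Eve, Judy, Nora, Pia.
Every vertex is now reached.

Dave, Eve, Heidi, Judy, Nora, Pia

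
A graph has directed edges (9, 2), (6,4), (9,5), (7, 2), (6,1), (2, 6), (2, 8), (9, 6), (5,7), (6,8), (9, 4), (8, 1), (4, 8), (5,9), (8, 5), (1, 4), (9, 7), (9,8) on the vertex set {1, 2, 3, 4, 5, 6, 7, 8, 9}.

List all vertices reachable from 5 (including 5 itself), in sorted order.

Start at 5.
Its neighbours: 7, 9.
Then their neighbours: 2, 4, 6, 8.
Then next layer: 1.
Nothing further is reachable.

1, 2, 4, 5, 6, 7, 8, 9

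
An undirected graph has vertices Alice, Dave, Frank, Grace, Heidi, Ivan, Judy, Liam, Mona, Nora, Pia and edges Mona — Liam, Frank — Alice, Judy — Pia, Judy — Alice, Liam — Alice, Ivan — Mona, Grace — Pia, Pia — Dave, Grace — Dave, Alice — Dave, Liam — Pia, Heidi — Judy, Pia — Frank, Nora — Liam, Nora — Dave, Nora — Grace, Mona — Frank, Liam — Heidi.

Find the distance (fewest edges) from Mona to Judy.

3

Distance 0: Mona.
Distance 1: Frank, Ivan, Liam.
Distance 2: Alice, Heidi, Nora, Pia.
Distance 3: Dave, Grace, Judy — contains Judy.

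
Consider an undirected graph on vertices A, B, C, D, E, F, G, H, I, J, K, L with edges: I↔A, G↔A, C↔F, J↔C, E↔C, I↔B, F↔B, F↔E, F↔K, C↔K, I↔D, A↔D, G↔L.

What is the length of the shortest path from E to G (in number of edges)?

Distance 0: E.
Distance 1: C, F.
Distance 2: B, J, K.
Distance 3: I.
Distance 4: A, D.
Distance 5: G — contains G.

5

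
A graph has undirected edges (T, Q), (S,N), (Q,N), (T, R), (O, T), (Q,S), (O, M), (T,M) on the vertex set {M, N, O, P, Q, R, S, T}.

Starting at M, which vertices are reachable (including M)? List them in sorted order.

M, N, O, Q, R, S, T

Start at M.
Its neighbours: O, T.
Then their neighbours: Q, R.
Then next layer: N, S.
Nothing further is reachable.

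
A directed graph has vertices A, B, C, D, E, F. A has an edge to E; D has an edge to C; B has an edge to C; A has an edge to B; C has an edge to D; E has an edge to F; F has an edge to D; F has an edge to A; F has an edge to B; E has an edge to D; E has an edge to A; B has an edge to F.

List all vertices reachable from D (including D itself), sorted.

C, D

Start at D.
Its neighbours: C.
Nothing further is reachable.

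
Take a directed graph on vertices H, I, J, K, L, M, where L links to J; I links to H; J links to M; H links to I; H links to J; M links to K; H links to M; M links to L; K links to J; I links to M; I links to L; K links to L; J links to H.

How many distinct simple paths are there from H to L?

7

H→I→L
H→I→M→K→L
H→I→M→L
H→J→M→K→L
H→J→M→L
H→M→K→L
H→M→L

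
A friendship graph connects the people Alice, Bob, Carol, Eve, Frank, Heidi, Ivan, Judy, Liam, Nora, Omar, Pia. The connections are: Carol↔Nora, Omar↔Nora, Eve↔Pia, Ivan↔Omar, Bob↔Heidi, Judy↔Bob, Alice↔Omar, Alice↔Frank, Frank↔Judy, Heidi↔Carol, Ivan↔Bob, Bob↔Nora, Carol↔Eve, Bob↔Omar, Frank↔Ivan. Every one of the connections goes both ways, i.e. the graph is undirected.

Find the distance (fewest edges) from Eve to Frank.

5

Distance 0: Eve.
Distance 1: Carol, Pia.
Distance 2: Heidi, Nora.
Distance 3: Bob, Omar.
Distance 4: Alice, Ivan, Judy.
Distance 5: Frank — contains Frank.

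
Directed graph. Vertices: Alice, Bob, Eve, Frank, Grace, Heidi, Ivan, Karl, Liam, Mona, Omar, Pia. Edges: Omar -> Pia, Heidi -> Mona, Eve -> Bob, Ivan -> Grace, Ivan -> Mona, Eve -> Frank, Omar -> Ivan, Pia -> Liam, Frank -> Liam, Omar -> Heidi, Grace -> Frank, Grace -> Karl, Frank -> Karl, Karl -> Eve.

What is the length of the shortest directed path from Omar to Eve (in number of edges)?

Distance 0: Omar.
Distance 1: Heidi, Ivan, Pia.
Distance 2: Grace, Liam, Mona.
Distance 3: Frank, Karl.
Distance 4: Eve — contains Eve.

4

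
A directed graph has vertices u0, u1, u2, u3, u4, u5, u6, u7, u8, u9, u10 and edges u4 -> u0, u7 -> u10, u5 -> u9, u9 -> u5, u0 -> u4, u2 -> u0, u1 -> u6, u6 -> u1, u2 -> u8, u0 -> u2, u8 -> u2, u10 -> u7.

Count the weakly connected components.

From u0: component {u0, u2, u4, u8}.
From u1: component {u1, u6}.
From u3: component {u3}.
From u5: component {u5, u9}.
From u7: component {u7, u10}.
That's 5 components.

5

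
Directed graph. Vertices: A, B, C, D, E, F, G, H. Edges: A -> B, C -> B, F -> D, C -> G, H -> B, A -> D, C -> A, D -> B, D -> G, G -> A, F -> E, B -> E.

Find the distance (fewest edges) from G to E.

3

Distance 0: G.
Distance 1: A.
Distance 2: B, D.
Distance 3: E — contains E.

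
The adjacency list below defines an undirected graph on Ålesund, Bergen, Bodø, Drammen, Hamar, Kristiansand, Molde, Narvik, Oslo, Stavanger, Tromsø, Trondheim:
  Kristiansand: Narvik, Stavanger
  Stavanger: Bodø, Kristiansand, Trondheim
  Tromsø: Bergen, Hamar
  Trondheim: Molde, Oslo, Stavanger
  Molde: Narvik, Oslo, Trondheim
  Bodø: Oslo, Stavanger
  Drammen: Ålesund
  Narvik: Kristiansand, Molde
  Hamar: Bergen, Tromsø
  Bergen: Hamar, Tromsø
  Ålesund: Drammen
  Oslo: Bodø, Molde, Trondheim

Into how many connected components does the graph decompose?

3

From Ålesund: component {Ålesund, Drammen}.
From Bergen: component {Bergen, Hamar, Tromsø}.
From Bodø: component {Bodø, Kristiansand, Molde, Narvik, Oslo, Stavanger, Trondheim}.
That's 3 components.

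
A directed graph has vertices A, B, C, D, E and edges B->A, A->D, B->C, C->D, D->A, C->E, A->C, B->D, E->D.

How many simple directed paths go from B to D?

B→A→C→D
B→A→C→E→D
B→A→D
B→C→D
B→C→E→D
B→D

6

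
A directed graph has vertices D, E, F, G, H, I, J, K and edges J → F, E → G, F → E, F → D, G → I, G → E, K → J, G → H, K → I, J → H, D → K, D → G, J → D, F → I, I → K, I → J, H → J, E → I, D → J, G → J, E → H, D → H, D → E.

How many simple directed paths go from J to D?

J→D
J→F→D

2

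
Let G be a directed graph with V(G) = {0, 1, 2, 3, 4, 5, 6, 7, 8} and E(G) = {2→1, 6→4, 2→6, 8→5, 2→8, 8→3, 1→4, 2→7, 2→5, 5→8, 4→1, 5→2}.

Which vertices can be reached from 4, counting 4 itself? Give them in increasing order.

1, 4

Start at 4.
Its neighbours: 1.
Nothing further is reachable.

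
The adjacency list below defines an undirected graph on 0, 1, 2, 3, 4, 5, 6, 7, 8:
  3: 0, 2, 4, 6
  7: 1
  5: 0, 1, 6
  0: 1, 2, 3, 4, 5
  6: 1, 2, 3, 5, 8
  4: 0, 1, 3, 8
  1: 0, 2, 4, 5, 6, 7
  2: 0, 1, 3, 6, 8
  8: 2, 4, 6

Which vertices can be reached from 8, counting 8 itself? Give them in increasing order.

0, 1, 2, 3, 4, 5, 6, 7, 8

Start at 8.
Its neighbours: 2, 4, 6.
Then their neighbours: 0, 1, 3, 5.
Then next layer: 7.
Every vertex is now reached.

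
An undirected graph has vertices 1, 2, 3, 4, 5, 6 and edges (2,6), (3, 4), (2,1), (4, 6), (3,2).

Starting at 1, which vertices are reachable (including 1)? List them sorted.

1, 2, 3, 4, 6

Start at 1.
Its neighbours: 2.
Then their neighbours: 3, 6.
Then next layer: 4.
Nothing further is reachable.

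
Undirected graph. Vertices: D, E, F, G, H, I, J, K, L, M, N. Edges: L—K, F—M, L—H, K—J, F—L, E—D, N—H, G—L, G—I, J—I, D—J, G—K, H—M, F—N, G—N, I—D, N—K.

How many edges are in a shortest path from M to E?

6

Distance 0: M.
Distance 1: F, H.
Distance 2: L, N.
Distance 3: G, K.
Distance 4: I, J.
Distance 5: D.
Distance 6: E — contains E.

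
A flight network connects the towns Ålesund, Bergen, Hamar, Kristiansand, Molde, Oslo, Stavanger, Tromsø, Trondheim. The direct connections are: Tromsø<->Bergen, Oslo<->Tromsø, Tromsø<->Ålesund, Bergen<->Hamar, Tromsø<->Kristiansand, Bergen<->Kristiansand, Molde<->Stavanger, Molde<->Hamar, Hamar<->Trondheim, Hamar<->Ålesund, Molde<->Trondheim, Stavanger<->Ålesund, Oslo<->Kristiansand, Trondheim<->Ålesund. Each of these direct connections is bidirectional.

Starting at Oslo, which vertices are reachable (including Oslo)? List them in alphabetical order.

Start at Oslo.
Its neighbours: Kristiansand, Tromsø.
Then their neighbours: Ålesund, Bergen.
Then next layer: Hamar, Stavanger, Trondheim.
Then next layer: Molde.
Every vertex is now reached.

Ålesund, Bergen, Hamar, Kristiansand, Molde, Oslo, Stavanger, Tromsø, Trondheim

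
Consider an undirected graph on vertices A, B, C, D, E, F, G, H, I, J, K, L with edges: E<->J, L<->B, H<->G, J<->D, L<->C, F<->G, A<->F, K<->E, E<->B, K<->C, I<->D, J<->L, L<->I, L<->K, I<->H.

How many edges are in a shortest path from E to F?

Distance 0: E.
Distance 1: B, J, K.
Distance 2: C, D, L.
Distance 3: I.
Distance 4: H.
Distance 5: G.
Distance 6: F — contains F.

6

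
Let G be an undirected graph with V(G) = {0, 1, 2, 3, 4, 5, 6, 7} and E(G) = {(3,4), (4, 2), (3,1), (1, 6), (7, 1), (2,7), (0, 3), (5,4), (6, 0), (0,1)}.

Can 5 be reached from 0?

Yes

Explore from 0.
Distance 1: reach 1, 3, 6.
Distance 2: reach 4, 7.
Distance 3: reach 2, 5.
Found 5.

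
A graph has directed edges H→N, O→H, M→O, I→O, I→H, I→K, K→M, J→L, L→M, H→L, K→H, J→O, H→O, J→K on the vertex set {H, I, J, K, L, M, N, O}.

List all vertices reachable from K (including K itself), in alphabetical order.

Start at K.
Its neighbours: H, M.
Then their neighbours: L, N, O.
Nothing further is reachable.

H, K, L, M, N, O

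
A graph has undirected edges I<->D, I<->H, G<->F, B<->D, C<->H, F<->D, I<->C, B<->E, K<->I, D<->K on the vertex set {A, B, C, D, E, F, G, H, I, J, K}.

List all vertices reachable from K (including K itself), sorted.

Start at K.
Its neighbours: D, I.
Then their neighbours: B, C, F, H.
Then next layer: E, G.
Nothing further is reachable.

B, C, D, E, F, G, H, I, K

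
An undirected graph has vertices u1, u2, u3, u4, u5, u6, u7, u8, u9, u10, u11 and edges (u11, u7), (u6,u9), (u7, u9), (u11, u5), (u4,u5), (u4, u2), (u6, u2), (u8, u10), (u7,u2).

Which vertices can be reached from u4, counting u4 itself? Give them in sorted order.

Start at u4.
Its neighbours: u2, u5.
Then their neighbours: u6, u7, u11.
Then next layer: u9.
Nothing further is reachable.

u2, u4, u5, u6, u7, u9, u11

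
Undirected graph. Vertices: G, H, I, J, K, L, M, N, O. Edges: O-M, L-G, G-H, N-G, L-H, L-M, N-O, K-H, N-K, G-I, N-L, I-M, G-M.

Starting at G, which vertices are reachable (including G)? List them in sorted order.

G, H, I, K, L, M, N, O

Start at G.
Its neighbours: H, I, L, M, N.
Then their neighbours: K, O.
Nothing further is reachable.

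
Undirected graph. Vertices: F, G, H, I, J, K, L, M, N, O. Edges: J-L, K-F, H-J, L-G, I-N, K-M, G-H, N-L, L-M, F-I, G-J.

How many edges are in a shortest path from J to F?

4

Distance 0: J.
Distance 1: G, H, L.
Distance 2: M, N.
Distance 3: I, K.
Distance 4: F — contains F.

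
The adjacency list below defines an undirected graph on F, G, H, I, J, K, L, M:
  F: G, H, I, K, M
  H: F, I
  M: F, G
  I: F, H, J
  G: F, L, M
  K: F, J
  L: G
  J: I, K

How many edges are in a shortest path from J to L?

4

Distance 0: J.
Distance 1: I, K.
Distance 2: F, H.
Distance 3: G, M.
Distance 4: L — contains L.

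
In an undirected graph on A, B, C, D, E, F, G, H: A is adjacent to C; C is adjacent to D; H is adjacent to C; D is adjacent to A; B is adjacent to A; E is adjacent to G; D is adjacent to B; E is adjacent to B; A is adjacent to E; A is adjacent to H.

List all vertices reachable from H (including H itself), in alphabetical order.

A, B, C, D, E, G, H

Start at H.
Its neighbours: A, C.
Then their neighbours: B, D, E.
Then next layer: G.
Nothing further is reachable.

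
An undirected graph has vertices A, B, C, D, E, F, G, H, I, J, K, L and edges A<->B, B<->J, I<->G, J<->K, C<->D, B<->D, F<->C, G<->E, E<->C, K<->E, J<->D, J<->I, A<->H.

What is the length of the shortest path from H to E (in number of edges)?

Distance 0: H.
Distance 1: A.
Distance 2: B.
Distance 3: D, J.
Distance 4: C, I, K.
Distance 5: E, F, G — contains E.

5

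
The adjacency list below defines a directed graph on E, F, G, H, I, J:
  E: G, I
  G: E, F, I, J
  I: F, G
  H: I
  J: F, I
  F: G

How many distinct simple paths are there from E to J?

3

E→G→J
E→I→F→G→J
E→I→G→J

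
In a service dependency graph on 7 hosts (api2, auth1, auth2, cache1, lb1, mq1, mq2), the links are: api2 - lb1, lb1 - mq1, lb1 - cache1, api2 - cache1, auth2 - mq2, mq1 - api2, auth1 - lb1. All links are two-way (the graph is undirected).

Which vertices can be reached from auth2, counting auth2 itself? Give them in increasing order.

Start at auth2.
Its neighbours: mq2.
Nothing further is reachable.

auth2, mq2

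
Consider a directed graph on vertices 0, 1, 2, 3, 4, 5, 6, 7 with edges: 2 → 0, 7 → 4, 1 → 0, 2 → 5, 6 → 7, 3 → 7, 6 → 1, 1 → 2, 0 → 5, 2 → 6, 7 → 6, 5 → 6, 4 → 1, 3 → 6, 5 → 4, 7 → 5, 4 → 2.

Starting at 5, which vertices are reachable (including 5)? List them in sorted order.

Start at 5.
Its neighbours: 4, 6.
Then their neighbours: 1, 2, 7.
Then next layer: 0.
Nothing further is reachable.

0, 1, 2, 4, 5, 6, 7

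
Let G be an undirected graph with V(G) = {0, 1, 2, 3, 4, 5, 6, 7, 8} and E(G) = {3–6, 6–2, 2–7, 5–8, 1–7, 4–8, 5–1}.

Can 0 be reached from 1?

No

Explore from 1.
Distance 1: reach 5, 7.
Distance 2: reach 2, 8.
Distance 3: reach 4, 6.
Distance 4: reach 3.
The search is exhausted without reaching 0; it lies in a different component.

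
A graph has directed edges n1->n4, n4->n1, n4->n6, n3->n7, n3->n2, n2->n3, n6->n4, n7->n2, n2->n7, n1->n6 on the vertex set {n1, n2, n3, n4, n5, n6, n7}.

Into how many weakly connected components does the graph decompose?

3

From n1: component {n1, n4, n6}.
From n2: component {n2, n3, n7}.
From n5: component {n5}.
That's 3 components.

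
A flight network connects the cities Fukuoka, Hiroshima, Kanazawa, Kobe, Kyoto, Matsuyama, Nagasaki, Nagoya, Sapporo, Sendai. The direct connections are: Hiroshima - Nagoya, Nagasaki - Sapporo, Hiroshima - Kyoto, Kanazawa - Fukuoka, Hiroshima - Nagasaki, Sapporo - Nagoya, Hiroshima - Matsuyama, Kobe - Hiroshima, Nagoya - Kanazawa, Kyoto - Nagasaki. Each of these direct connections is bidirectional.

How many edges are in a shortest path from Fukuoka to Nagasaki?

4

Distance 0: Fukuoka.
Distance 1: Kanazawa.
Distance 2: Nagoya.
Distance 3: Hiroshima, Sapporo.
Distance 4: Kobe, Kyoto, Matsuyama, Nagasaki — contains Nagasaki.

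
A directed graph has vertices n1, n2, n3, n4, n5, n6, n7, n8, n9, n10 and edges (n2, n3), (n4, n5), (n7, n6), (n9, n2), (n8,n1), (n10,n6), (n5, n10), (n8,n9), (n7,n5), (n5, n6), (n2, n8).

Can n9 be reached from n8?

Yes

Explore from n8.
Distance 1: reach n1, n9.
Found n9.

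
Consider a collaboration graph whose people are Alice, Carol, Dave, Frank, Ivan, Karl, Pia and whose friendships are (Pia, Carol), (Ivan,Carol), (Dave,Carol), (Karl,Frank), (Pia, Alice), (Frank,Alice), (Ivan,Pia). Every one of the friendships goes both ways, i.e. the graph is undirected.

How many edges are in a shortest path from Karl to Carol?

4

Distance 0: Karl.
Distance 1: Frank.
Distance 2: Alice.
Distance 3: Pia.
Distance 4: Carol, Ivan — contains Carol.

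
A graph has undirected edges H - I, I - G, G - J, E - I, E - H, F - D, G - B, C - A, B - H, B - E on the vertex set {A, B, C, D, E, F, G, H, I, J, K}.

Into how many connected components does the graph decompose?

4

From A: component {A, C}.
From B: component {B, E, G, H, I, J}.
From D: component {D, F}.
From K: component {K}.
That's 4 components.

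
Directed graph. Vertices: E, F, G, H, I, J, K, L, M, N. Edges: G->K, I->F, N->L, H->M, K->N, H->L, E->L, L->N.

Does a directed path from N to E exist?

No

Explore from N.
Distance 1: reach L.
The search from N is exhausted; no directed path reaches E.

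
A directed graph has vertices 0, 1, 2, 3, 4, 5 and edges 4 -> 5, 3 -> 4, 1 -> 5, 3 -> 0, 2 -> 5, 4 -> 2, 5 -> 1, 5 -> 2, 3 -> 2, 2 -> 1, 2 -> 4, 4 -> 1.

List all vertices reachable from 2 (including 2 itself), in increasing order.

1, 2, 4, 5

Start at 2.
Its neighbours: 1, 4, 5.
Nothing further is reachable.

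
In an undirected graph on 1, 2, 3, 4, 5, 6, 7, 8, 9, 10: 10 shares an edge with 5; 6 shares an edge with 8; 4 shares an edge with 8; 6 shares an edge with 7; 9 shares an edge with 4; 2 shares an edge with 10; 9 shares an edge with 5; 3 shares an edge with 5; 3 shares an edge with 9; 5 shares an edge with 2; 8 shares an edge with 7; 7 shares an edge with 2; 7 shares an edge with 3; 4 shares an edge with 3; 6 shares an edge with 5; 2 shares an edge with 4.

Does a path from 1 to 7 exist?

1 has no edges, so nothing is reachable from it.

No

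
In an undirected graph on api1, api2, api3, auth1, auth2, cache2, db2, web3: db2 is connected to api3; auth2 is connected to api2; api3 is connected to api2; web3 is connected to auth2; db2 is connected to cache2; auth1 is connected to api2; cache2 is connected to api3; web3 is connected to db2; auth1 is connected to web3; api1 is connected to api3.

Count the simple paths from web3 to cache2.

web3–auth1–api2–api3–cache2
web3–auth1–api2–api3–db2–cache2
web3–auth2–api2–api3–cache2
web3–auth2–api2–api3–db2–cache2
web3–db2–api3–cache2
web3–db2–cache2

6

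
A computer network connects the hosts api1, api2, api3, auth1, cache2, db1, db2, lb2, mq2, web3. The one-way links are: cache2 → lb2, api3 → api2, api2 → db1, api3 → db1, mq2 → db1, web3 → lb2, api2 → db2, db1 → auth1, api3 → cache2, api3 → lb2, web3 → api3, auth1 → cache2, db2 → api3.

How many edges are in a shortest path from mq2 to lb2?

Distance 0: mq2.
Distance 1: db1.
Distance 2: auth1.
Distance 3: cache2.
Distance 4: lb2 — contains lb2.

4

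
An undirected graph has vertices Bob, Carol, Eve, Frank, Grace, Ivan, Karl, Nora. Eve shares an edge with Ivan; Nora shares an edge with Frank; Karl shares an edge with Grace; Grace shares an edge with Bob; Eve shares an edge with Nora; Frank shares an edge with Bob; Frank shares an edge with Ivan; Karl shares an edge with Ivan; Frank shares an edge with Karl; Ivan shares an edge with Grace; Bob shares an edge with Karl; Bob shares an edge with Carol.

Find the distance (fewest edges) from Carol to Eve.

4

Distance 0: Carol.
Distance 1: Bob.
Distance 2: Frank, Grace, Karl.
Distance 3: Ivan, Nora.
Distance 4: Eve — contains Eve.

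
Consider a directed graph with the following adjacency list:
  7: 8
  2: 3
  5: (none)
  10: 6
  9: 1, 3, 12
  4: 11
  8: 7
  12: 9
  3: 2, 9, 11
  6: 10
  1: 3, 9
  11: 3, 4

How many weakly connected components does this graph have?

From 1: component {1, 2, 3, 4, 9, 11, 12}.
From 5: component {5}.
From 6: component {6, 10}.
From 7: component {7, 8}.
That's 4 components.

4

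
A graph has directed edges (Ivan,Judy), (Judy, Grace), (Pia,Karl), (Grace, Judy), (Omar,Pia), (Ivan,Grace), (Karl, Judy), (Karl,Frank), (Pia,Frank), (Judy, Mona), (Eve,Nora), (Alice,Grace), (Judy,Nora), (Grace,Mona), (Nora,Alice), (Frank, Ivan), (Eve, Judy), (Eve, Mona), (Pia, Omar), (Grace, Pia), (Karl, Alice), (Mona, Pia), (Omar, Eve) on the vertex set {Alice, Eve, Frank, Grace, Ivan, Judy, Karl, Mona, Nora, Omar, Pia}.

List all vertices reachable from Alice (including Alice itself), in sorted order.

Alice, Eve, Frank, Grace, Ivan, Judy, Karl, Mona, Nora, Omar, Pia

Start at Alice.
Its neighbours: Grace.
Then their neighbours: Judy, Mona, Pia.
Then next layer: Frank, Karl, Nora, Omar.
Then next layer: Eve, Ivan.
Every vertex is now reached.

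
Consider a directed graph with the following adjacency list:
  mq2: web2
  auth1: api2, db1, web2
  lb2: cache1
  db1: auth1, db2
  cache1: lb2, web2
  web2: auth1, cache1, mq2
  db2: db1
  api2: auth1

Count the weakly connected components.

From api2: component {api2, auth1, cache1, db1, db2, lb2, mq2, web2}.
That's 1 component.

1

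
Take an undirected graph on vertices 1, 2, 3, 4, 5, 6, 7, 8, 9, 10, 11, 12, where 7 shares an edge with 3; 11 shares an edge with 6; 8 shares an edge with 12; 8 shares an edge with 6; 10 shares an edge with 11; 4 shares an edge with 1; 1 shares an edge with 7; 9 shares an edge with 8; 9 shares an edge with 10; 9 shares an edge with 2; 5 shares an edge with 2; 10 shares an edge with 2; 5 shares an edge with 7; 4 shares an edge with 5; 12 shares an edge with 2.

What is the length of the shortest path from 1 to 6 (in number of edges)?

Distance 0: 1.
Distance 1: 4, 7.
Distance 2: 3, 5.
Distance 3: 2.
Distance 4: 9, 10, 12.
Distance 5: 8, 11.
Distance 6: 6 — contains 6.

6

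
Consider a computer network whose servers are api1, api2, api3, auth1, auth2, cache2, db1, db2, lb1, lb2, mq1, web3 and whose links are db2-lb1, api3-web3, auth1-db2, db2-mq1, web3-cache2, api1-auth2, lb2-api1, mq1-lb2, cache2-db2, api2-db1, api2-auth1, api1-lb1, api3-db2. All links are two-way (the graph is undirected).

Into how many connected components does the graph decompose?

From api1: component {api1, api2, api3, auth1, auth2, cache2, db1, db2, lb1, lb2, mq1, web3}.
That's 1 component.

1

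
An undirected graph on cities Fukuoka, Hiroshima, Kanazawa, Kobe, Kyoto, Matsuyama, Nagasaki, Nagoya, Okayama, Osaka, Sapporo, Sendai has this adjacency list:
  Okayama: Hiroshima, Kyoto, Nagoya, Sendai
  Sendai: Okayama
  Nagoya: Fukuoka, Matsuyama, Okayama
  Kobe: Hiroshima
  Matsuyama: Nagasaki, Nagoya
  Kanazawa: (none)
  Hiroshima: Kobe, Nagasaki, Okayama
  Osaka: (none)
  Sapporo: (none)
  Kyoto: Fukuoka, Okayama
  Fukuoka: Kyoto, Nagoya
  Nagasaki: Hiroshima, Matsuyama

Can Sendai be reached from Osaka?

No

Osaka has no edges, so nothing is reachable from it.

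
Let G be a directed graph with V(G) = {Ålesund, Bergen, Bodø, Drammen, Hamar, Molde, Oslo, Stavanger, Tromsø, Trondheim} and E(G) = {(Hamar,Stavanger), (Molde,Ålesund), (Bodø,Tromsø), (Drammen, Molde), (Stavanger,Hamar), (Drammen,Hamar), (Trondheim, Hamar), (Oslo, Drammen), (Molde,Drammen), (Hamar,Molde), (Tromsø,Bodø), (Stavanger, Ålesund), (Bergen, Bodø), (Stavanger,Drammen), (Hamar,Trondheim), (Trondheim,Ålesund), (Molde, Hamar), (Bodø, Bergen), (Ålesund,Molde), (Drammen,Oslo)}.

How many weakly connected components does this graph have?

2

From Ålesund: component {Ålesund, Drammen, Hamar, Molde, Oslo, Stavanger, Trondheim}.
From Bergen: component {Bergen, Bodø, Tromsø}.
That's 2 components.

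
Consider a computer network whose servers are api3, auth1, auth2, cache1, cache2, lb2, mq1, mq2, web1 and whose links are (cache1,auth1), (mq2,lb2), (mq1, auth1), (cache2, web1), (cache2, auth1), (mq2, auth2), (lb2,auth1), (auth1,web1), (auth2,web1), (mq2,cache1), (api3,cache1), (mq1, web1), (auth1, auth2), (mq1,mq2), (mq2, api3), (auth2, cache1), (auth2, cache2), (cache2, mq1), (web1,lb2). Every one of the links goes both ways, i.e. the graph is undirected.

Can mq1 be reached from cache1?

Explore from cache1.
Distance 1: reach api3, auth1, auth2, mq2.
Distance 2: reach cache2, lb2, mq1, web1.
Found mq1.

Yes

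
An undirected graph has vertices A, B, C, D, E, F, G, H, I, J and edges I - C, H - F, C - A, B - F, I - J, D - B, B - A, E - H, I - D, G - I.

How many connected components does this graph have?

From A: component {A, B, C, D, E, F, G, H, I, J}.
That's 1 component.

1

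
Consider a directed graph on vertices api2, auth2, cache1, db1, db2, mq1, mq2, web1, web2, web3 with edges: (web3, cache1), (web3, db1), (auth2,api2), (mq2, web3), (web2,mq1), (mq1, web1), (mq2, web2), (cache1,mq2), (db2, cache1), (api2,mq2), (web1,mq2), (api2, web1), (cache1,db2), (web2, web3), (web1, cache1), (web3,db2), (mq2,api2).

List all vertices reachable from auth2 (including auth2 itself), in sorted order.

api2, auth2, cache1, db1, db2, mq1, mq2, web1, web2, web3

Start at auth2.
Its neighbours: api2.
Then their neighbours: mq2, web1.
Then next layer: cache1, web2, web3.
Then next layer: db1, db2, mq1.
Every vertex is now reached.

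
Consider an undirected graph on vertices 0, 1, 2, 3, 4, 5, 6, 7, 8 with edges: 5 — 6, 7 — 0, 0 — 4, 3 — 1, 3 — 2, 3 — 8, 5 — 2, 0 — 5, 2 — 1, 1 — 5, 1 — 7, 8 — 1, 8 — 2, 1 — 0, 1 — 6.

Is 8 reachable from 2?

Explore from 2.
Distance 1: reach 1, 3, 5, 8.
Found 8.

Yes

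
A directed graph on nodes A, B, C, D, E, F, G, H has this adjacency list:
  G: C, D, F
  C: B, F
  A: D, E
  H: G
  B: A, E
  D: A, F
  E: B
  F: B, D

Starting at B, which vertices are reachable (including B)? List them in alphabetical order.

Start at B.
Its neighbours: A, E.
Then their neighbours: D.
Then next layer: F.
Nothing further is reachable.

A, B, D, E, F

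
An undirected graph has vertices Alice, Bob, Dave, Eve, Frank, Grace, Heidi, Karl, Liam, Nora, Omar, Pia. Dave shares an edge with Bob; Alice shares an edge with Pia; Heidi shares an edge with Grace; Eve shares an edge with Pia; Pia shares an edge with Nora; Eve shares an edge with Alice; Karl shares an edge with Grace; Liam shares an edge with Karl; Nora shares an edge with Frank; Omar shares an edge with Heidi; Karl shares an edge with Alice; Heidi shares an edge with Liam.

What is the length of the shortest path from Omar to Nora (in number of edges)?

6

Distance 0: Omar.
Distance 1: Heidi.
Distance 2: Grace, Liam.
Distance 3: Karl.
Distance 4: Alice.
Distance 5: Eve, Pia.
Distance 6: Nora — contains Nora.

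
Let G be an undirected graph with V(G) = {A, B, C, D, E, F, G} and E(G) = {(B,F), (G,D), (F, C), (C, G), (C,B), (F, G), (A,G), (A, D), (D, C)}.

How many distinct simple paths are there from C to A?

C–B–F–G–A
C–B–F–G–D–A
C–D–A
C–D–G–A
C–F–G–A
C–F–G–D–A
C–G–A
C–G–D–A

8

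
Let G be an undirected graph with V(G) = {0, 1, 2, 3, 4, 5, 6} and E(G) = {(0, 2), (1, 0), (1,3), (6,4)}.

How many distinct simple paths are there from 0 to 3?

1

0–1–3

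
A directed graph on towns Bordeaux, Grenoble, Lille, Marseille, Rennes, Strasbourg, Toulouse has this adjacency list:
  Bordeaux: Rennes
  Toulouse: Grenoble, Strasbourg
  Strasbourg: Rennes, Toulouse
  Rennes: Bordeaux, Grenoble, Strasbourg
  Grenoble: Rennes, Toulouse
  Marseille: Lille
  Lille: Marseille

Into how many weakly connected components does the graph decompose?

2

From Bordeaux: component {Bordeaux, Grenoble, Rennes, Strasbourg, Toulouse}.
From Lille: component {Lille, Marseille}.
That's 2 components.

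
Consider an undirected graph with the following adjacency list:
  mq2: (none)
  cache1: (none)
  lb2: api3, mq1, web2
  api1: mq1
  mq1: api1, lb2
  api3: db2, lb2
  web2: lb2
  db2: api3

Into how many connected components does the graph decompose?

3

From api1: component {api1, api3, db2, lb2, mq1, web2}.
From cache1: component {cache1}.
From mq2: component {mq2}.
That's 3 components.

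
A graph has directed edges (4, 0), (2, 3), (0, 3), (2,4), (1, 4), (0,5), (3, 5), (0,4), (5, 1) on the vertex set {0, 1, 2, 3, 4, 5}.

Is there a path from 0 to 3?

Explore from 0.
Distance 1: reach 3, 4, 5.
Found 3.

Yes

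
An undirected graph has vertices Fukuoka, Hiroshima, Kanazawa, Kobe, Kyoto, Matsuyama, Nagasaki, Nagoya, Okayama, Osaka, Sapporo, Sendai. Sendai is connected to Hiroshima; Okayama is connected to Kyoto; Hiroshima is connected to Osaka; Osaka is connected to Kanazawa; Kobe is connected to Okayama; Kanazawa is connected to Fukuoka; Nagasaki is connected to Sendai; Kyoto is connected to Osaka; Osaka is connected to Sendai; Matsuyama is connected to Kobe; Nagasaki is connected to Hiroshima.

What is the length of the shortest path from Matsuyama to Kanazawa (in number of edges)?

Distance 0: Matsuyama.
Distance 1: Kobe.
Distance 2: Okayama.
Distance 3: Kyoto.
Distance 4: Osaka.
Distance 5: Hiroshima, Kanazawa, Sendai — contains Kanazawa.

5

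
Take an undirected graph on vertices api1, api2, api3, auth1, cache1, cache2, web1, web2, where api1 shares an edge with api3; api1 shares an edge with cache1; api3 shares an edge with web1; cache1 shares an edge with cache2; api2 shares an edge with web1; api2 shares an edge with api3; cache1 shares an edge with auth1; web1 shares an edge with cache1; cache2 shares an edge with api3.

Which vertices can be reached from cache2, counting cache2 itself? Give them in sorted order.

Start at cache2.
Its neighbours: api3, cache1.
Then their neighbours: api1, api2, auth1, web1.
Nothing further is reachable.

api1, api2, api3, auth1, cache1, cache2, web1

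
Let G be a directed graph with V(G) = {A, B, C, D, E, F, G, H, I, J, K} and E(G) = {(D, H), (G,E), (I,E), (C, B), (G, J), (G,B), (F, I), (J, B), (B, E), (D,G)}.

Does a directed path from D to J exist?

Explore from D.
Distance 1: reach G, H.
Distance 2: reach B, E, J.
Found J.

Yes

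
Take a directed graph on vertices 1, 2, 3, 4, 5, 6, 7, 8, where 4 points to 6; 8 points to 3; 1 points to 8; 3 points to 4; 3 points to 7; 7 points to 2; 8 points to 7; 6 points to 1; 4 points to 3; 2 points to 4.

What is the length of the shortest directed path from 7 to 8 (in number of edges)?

5

Distance 0: 7.
Distance 1: 2.
Distance 2: 4.
Distance 3: 3, 6.
Distance 4: 1.
Distance 5: 8 — contains 8.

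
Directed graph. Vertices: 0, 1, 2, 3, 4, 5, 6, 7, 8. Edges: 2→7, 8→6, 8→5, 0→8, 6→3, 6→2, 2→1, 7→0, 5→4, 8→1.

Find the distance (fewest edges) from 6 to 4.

Distance 0: 6.
Distance 1: 2, 3.
Distance 2: 1, 7.
Distance 3: 0.
Distance 4: 8.
Distance 5: 5.
Distance 6: 4 — contains 4.

6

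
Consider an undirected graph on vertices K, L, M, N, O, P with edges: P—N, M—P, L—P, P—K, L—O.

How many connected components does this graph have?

From K: component {K, L, M, N, O, P}.
That's 1 component.

1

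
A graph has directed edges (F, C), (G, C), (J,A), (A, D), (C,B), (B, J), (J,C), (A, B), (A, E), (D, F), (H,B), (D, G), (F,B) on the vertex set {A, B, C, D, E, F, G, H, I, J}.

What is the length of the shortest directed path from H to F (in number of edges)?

Distance 0: H.
Distance 1: B.
Distance 2: J.
Distance 3: A, C.
Distance 4: D, E.
Distance 5: F, G — contains F.

5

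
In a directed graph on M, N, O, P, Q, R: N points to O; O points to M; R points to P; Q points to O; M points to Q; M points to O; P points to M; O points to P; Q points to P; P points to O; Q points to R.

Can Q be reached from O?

Yes

Explore from O.
Distance 1: reach M, P.
Distance 2: reach Q.
Found Q.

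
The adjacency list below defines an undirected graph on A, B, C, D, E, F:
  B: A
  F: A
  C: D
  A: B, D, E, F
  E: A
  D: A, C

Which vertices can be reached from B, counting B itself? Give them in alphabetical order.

Start at B.
Its neighbours: A.
Then their neighbours: D, E, F.
Then next layer: C.
Every vertex is now reached.

A, B, C, D, E, F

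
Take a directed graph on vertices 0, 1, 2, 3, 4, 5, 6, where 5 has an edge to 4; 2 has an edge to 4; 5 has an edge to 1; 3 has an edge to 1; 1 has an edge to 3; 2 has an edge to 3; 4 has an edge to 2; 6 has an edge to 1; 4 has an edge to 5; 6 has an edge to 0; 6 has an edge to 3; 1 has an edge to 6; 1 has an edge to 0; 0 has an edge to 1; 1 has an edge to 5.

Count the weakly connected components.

1

From 0: component {0, 1, 2, 3, 4, 5, 6}.
That's 1 component.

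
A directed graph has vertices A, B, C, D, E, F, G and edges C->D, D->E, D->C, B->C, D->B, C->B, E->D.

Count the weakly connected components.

4

From A: component {A}.
From B: component {B, C, D, E}.
From F: component {F}.
From G: component {G}.
That's 4 components.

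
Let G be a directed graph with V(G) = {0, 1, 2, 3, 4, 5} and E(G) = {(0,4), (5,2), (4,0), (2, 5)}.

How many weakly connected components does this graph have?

From 0: component {0, 4}.
From 1: component {1}.
From 2: component {2, 5}.
From 3: component {3}.
That's 4 components.

4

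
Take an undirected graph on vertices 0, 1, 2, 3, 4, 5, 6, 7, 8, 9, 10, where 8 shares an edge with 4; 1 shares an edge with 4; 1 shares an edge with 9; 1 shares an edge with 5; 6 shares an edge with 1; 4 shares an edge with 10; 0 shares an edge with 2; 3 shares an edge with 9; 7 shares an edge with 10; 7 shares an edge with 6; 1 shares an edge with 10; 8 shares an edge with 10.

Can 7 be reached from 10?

Explore from 10.
Distance 1: reach 1, 4, 7, 8.
Found 7.

Yes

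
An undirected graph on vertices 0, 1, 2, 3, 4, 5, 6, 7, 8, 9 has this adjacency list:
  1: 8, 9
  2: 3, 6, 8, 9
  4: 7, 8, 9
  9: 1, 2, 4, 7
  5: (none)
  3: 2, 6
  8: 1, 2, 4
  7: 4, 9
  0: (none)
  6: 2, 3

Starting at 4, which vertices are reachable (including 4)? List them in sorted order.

Start at 4.
Its neighbours: 7, 8, 9.
Then their neighbours: 1, 2.
Then next layer: 3, 6.
Nothing further is reachable.

1, 2, 3, 4, 6, 7, 8, 9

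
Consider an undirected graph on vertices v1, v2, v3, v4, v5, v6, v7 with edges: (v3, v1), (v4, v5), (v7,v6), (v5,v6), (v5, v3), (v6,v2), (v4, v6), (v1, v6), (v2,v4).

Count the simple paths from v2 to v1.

v2–v4–v5–v3–v1
v2–v4–v5–v6–v1
v2–v4–v6–v1
v2–v4–v6–v5–v3–v1
v2–v6–v1
v2–v6–v4–v5–v3–v1
v2–v6–v5–v3–v1

7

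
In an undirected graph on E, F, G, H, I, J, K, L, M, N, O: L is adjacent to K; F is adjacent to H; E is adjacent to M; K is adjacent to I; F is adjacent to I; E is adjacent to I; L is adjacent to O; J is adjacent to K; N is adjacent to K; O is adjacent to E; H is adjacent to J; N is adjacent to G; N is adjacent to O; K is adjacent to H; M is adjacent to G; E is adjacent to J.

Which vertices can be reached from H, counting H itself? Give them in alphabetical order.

E, F, G, H, I, J, K, L, M, N, O

Start at H.
Its neighbours: F, J, K.
Then their neighbours: E, I, L, N.
Then next layer: G, M, O.
Every vertex is now reached.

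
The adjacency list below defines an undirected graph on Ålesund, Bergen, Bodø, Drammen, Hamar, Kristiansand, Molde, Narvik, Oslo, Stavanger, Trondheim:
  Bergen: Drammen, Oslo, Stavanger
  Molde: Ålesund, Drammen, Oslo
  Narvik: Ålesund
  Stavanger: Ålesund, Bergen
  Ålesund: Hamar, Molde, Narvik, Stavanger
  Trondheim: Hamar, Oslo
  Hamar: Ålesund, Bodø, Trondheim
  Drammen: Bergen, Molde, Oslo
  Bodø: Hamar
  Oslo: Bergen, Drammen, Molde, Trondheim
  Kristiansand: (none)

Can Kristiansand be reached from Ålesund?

No

Explore from Ålesund.
Distance 1: reach Hamar, Molde, Narvik, Stavanger.
Distance 2: reach Bergen, Bodø, Drammen, Oslo, Trondheim.
The search is exhausted without reaching Kristiansand; it lies in a different component.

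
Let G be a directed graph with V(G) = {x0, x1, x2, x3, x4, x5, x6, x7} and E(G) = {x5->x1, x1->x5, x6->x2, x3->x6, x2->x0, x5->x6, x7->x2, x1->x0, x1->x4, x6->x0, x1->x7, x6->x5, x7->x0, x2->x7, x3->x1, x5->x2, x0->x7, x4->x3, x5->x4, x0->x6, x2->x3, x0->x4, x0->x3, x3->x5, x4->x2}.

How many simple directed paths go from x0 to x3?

11

x0→x3
x0→x4→x2→x3
x0→x4→x3
x0→x6→x2→x3
x0→x6→x5→x1→x4→x2→x3
x0→x6→x5→x1→x4→x3
x0→x6→x5→x1→x7→x2→x3
x0→x6→x5→x2→x3
x0→x6→x5→x4→x2→x3
x0→x6→x5→x4→x3
x0→x7→x2→x3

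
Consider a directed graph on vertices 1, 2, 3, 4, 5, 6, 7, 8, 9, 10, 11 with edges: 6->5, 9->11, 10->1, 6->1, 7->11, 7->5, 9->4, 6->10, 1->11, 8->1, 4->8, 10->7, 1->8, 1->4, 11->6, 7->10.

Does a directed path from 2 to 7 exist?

2 has no outgoing edges, so nothing is reachable from it.

No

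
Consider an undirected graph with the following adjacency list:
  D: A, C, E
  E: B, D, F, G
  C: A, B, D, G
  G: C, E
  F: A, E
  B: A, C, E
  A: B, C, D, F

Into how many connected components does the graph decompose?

1

From A: component {A, B, C, D, E, F, G}.
That's 1 component.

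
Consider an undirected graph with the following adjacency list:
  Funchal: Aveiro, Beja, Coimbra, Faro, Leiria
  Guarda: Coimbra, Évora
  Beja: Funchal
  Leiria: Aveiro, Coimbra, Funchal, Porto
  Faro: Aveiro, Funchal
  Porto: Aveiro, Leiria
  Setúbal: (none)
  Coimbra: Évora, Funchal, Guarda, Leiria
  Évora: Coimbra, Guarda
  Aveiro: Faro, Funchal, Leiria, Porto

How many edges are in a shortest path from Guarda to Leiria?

2

Distance 0: Guarda.
Distance 1: Coimbra, Évora.
Distance 2: Funchal, Leiria — contains Leiria.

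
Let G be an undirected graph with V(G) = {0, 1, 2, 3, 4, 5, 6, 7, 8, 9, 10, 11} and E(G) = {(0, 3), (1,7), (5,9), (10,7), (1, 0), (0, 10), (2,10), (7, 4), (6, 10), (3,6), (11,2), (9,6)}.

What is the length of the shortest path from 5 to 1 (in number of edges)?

Distance 0: 5.
Distance 1: 9.
Distance 2: 6.
Distance 3: 3, 10.
Distance 4: 0, 2, 7.
Distance 5: 1, 4, 11 — contains 1.

5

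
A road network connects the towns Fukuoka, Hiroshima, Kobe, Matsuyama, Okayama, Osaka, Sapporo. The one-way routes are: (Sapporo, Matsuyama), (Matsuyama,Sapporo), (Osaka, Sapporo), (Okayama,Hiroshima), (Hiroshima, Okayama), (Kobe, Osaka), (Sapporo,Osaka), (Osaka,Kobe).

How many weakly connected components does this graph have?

From Fukuoka: component {Fukuoka}.
From Hiroshima: component {Hiroshima, Okayama}.
From Kobe: component {Kobe, Matsuyama, Osaka, Sapporo}.
That's 3 components.

3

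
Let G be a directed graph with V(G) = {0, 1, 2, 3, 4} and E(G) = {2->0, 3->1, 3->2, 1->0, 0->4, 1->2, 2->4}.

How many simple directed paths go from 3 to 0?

3→1→0
3→1→2→0
3→2→0

3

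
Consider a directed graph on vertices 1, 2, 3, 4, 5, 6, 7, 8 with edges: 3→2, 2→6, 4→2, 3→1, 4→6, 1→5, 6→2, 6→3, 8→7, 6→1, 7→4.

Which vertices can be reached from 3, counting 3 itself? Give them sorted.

Start at 3.
Its neighbours: 1, 2.
Then their neighbours: 5, 6.
Nothing further is reachable.

1, 2, 3, 5, 6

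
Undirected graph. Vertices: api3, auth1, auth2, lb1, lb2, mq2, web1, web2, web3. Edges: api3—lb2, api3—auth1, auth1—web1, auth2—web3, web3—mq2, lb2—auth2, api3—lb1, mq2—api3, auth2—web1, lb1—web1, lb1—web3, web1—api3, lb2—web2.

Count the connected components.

From api3: component {api3, auth1, auth2, lb1, lb2, mq2, web1, web2, web3}.
That's 1 component.

1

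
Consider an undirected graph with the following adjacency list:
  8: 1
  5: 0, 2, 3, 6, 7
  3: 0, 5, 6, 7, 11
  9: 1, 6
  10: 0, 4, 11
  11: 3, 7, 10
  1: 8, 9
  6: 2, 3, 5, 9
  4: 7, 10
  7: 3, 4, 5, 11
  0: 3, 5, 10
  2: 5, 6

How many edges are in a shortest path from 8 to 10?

Distance 0: 8.
Distance 1: 1.
Distance 2: 9.
Distance 3: 6.
Distance 4: 2, 3, 5.
Distance 5: 0, 7, 11.
Distance 6: 4, 10 — contains 10.

6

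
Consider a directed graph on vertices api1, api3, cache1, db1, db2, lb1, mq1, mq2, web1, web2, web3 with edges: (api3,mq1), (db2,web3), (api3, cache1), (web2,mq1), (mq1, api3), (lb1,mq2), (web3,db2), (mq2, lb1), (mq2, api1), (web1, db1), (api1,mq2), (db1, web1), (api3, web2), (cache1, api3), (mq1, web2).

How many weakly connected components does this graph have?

From api1: component {api1, lb1, mq2}.
From api3: component {api3, cache1, mq1, web2}.
From db1: component {db1, web1}.
From db2: component {db2, web3}.
That's 4 components.

4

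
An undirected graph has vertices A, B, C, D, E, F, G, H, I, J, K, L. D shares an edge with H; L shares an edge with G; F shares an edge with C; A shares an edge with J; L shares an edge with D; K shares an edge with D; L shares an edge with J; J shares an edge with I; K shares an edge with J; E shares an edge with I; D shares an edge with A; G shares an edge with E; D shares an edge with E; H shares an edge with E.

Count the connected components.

From A: component {A, D, E, G, H, I, J, K, L}.
From B: component {B}.
From C: component {C, F}.
That's 3 components.

3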